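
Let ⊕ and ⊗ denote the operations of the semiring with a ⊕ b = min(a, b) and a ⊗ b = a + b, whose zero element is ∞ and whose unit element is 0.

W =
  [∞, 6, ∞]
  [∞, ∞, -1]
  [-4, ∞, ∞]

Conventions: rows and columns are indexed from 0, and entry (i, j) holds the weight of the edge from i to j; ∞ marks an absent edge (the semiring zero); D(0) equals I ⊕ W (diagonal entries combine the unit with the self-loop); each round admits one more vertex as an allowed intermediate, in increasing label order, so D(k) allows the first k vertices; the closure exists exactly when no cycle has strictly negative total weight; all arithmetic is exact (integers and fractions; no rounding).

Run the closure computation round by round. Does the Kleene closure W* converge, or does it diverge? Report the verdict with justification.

D(0):
  [0, 6, ∞]
  [∞, 0, -1]
  [-4, ∞, 0]
D(1):
  [0, 6, ∞]
  [∞, 0, -1]
  [-4, 2, 0]
D(2):
  [0, 6, 5]
  [∞, 0, -1]
  [-4, 2, 0]
D(3):
  [0, 6, 5]
  [-5, 0, -1]
  [-4, 2, 0]
Key observation: every diagonal entry stays at the unit through all rounds, so no improving cycle exists.
Answer: CONVERGES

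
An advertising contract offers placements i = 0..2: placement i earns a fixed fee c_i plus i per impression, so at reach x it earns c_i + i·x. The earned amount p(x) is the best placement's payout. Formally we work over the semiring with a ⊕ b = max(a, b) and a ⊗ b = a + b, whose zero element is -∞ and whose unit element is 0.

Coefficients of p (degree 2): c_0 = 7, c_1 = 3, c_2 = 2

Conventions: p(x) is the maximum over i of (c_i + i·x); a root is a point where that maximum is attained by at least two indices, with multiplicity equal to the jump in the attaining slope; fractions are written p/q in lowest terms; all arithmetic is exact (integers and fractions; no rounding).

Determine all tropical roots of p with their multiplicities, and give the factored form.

hull edge (i=0, c=7) to (i=2, c=2): slope -5/2, span 2
Factored form: p(x) = 2 ⊗ (x ⊕ 5/2) ⊗ (x ⊕ 5/2)
Answer: roots = 5/2 (mult 2)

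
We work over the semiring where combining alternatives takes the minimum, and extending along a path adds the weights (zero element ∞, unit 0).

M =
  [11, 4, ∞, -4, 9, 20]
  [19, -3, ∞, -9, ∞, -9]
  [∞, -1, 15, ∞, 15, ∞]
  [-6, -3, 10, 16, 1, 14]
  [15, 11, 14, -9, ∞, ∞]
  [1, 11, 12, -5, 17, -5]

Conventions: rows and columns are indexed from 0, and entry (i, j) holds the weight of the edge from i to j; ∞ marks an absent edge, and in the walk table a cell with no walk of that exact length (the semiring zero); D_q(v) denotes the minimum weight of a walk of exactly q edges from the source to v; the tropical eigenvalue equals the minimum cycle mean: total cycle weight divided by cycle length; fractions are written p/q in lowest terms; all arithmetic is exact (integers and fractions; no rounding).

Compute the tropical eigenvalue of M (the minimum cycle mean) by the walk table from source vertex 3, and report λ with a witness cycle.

q=0: [∞, ∞, ∞, 0, ∞, ∞]
q=1: [-6, -3, 10, 16, 1, 14]
q=2: [5, -6, 15, -12, 3, -12]
q=3: [-18, -15, -2, -17, -11, -17]
q=4: [-23, -20, -7, -24, -16, -24]
q=5: [-30, -27, -14, -29, -23, -29]
q=6: [-35, -32, -19, -36, -28, -36]
Optimal cycle mean attained by: cycle 1->3->1, total (-9) + (-3), length 2.
Answer: λ = -6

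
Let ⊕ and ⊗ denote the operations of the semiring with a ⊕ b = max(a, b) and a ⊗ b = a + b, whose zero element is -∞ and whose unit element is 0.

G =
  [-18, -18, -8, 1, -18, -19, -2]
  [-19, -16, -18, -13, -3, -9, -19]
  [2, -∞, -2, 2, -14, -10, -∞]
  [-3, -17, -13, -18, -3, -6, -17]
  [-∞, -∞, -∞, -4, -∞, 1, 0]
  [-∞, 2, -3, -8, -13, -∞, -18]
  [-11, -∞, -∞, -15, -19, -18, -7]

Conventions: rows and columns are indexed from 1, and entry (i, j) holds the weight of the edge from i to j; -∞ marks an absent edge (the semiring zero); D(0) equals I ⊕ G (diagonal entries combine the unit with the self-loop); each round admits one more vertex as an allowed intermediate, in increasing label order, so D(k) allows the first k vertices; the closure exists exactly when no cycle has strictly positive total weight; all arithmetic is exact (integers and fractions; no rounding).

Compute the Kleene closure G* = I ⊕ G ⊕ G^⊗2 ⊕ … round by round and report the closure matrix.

D(0):
  [0, -18, -8, 1, -18, -19, -2]
  [-19, 0, -18, -13, -3, -9, -19]
  [2, -∞, 0, 2, -14, -10, -∞]
  [-3, -17, -13, 0, -3, -6, -17]
  [-∞, -∞, -∞, -4, 0, 1, 0]
  [-∞, 2, -3, -8, -13, 0, -18]
  [-11, -∞, -∞, -15, -19, -18, 0]
D(1):
  [0, -18, -8, 1, -18, -19, -2]
  [-19, 0, -18, -13, -3, -9, -19]
  [2, -16, 0, 3, -14, -10, 0]
  [-3, -17, -11, 0, -3, -6, -5]
  [-∞, -∞, -∞, -4, 0, 1, 0]
  [-∞, 2, -3, -8, -13, 0, -18]
  [-11, -29, -19, -10, -19, -18, 0]
D(2):
  [0, -18, -8, 1, -18, -19, -2]
  [-19, 0, -18, -13, -3, -9, -19]
  [2, -16, 0, 3, -14, -10, 0]
  [-3, -17, -11, 0, -3, -6, -5]
  [-∞, -∞, -∞, -4, 0, 1, 0]
  [-17, 2, -3, -8, -1, 0, -17]
  [-11, -29, -19, -10, -19, -18, 0]
D(3):
  [0, -18, -8, 1, -18, -18, -2]
  [-16, 0, -18, -13, -3, -9, -18]
  [2, -16, 0, 3, -14, -10, 0]
  [-3, -17, -11, 0, -3, -6, -5]
  [-∞, -∞, -∞, -4, 0, 1, 0]
  [-1, 2, -3, 0, -1, 0, -3]
  [-11, -29, -19, -10, -19, -18, 0]
D(4):
  [0, -16, -8, 1, -2, -5, -2]
  [-16, 0, -18, -13, -3, -9, -18]
  [2, -14, 0, 3, 0, -3, 0]
  [-3, -17, -11, 0, -3, -6, -5]
  [-7, -21, -15, -4, 0, 1, 0]
  [-1, 2, -3, 0, -1, 0, -3]
  [-11, -27, -19, -10, -13, -16, 0]
D(5):
  [0, -16, -8, 1, -2, -1, -2]
  [-10, 0, -18, -7, -3, -2, -3]
  [2, -14, 0, 3, 0, 1, 0]
  [-3, -17, -11, 0, -3, -2, -3]
  [-7, -21, -15, -4, 0, 1, 0]
  [-1, 2, -3, 0, -1, 0, -1]
  [-11, -27, -19, -10, -13, -12, 0]
D(6):
  [0, 1, -4, 1, -2, -1, -2]
  [-3, 0, -5, -2, -3, -2, -3]
  [2, 3, 0, 3, 0, 1, 0]
  [-3, 0, -5, 0, -3, -2, -3]
  [0, 3, -2, 1, 0, 1, 0]
  [-1, 2, -3, 0, -1, 0, -1]
  [-11, -10, -15, -10, -13, -12, 0]
D(7):
  [0, 1, -4, 1, -2, -1, -2]
  [-3, 0, -5, -2, -3, -2, -3]
  [2, 3, 0, 3, 0, 1, 0]
  [-3, 0, -5, 0, -3, -2, -3]
  [0, 3, -2, 1, 0, 1, 0]
  [-1, 2, -3, 0, -1, 0, -1]
  [-11, -10, -15, -10, -13, -12, 0]
Answer: G* = [[0, 1, -4, 1, -2, -1, -2], [-3, 0, -5, -2, -3, -2, -3], [2, 3, 0, 3, 0, 1, 0], [-3, 0, -5, 0, -3, -2, -3], [0, 3, -2, 1, 0, 1, 0], [-1, 2, -3, 0, -1, 0, -1], [-11, -10, -15, -10, -13, -12, 0]]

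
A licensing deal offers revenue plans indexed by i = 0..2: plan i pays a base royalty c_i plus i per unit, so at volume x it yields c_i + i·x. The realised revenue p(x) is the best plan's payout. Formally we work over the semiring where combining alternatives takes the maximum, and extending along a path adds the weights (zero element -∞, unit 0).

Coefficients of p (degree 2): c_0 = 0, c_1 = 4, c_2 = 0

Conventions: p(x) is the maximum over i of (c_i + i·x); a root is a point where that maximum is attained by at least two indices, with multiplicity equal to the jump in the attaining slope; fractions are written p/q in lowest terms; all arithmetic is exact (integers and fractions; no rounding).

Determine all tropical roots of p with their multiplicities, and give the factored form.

hull edge (i=0, c=0) to (i=1, c=4): slope 4, span 1
hull edge (i=1, c=4) to (i=2, c=0): slope -4, span 1
Factored form: p(x) = 0 ⊗ (x ⊕ (-4)) ⊗ (x ⊕ 4)
Answer: roots = -4 (mult 1), 4 (mult 1)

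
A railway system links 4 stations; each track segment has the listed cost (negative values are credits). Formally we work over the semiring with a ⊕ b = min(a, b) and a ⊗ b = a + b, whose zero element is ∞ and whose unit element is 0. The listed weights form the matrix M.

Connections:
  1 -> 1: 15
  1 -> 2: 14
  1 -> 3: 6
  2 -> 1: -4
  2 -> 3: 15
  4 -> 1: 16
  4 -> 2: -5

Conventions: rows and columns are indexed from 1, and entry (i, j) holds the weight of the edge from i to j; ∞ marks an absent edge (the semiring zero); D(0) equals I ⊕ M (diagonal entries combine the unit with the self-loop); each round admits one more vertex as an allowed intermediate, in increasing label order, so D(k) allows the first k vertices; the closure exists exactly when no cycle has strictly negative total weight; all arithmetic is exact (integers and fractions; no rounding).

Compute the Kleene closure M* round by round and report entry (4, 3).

D(0):
  [0, 14, 6, ∞]
  [-4, 0, 15, ∞]
  [∞, ∞, 0, ∞]
  [16, -5, ∞, 0]
D(1):
  [0, 14, 6, ∞]
  [-4, 0, 2, ∞]
  [∞, ∞, 0, ∞]
  [16, -5, 22, 0]
D(2):
  [0, 14, 6, ∞]
  [-4, 0, 2, ∞]
  [∞, ∞, 0, ∞]
  [-9, -5, -3, 0]
D(3):
  [0, 14, 6, ∞]
  [-4, 0, 2, ∞]
  [∞, ∞, 0, ∞]
  [-9, -5, -3, 0]
D(4):
  [0, 14, 6, ∞]
  [-4, 0, 2, ∞]
  [∞, ∞, 0, ∞]
  [-9, -5, -3, 0]
Answer: M*[4][3] = -3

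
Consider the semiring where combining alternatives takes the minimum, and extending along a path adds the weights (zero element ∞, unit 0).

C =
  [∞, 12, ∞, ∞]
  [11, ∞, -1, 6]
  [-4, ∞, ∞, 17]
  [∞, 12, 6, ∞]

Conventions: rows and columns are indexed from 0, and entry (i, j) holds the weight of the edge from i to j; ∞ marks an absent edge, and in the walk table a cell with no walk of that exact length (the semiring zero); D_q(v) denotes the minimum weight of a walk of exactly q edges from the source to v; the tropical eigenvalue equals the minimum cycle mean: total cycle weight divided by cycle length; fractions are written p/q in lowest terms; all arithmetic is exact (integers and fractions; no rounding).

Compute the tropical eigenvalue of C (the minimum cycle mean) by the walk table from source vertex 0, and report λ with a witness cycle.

q=0: [0, ∞, ∞, ∞]
q=1: [∞, 12, ∞, ∞]
q=2: [23, ∞, 11, 18]
q=3: [7, 30, 24, 28]
q=4: [20, 19, 29, 36]
Optimal cycle mean attained by: cycle 0->1->2->0, total 12 + (-1) + (-4), length 3.
Answer: λ = 7/3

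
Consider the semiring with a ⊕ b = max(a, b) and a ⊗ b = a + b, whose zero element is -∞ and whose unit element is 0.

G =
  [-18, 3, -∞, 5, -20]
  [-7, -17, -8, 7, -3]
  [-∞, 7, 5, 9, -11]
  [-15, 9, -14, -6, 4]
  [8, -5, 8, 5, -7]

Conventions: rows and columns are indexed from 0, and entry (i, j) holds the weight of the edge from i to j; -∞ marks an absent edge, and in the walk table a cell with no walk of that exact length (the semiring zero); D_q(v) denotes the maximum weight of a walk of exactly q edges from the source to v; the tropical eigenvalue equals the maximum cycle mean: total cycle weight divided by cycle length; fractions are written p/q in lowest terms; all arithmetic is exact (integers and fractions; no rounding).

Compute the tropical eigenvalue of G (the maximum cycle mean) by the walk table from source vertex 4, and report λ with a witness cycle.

q=0: [-∞, -∞, -∞, -∞, 0]
q=1: [8, -5, 8, 5, -7]
q=2: [1, 15, 13, 17, 9]
q=3: [17, 26, 18, 22, 21]
q=4: [29, 31, 29, 33, 26]
q=5: [34, 42, 34, 38, 37]
Optimal cycle mean attained by: cycle 1->3->1, total 7 + 9, length 2.
Answer: λ = 8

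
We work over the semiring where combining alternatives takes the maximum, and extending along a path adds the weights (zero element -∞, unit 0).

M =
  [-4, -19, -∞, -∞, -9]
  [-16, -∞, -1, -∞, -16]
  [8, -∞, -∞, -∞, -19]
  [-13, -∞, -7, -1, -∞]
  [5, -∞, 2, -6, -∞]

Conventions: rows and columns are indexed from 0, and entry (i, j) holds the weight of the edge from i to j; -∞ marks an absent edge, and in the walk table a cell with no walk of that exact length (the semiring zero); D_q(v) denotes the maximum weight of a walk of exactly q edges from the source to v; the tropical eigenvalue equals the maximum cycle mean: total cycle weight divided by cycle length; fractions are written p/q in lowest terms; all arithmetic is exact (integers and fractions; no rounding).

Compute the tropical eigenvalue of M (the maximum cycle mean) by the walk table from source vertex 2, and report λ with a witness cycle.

q=0: [-∞, -∞, 0, -∞, -∞]
q=1: [8, -∞, -∞, -∞, -19]
q=2: [4, -11, -17, -25, -1]
q=3: [4, -15, 1, -7, -5]
q=4: [9, -15, -3, -8, -5]
q=5: [5, -10, -3, -9, 0]
Optimal cycle mean attained by: cycle 0->4->2->0, total (-9) + 2 + 8, length 3.
Answer: λ = 1/3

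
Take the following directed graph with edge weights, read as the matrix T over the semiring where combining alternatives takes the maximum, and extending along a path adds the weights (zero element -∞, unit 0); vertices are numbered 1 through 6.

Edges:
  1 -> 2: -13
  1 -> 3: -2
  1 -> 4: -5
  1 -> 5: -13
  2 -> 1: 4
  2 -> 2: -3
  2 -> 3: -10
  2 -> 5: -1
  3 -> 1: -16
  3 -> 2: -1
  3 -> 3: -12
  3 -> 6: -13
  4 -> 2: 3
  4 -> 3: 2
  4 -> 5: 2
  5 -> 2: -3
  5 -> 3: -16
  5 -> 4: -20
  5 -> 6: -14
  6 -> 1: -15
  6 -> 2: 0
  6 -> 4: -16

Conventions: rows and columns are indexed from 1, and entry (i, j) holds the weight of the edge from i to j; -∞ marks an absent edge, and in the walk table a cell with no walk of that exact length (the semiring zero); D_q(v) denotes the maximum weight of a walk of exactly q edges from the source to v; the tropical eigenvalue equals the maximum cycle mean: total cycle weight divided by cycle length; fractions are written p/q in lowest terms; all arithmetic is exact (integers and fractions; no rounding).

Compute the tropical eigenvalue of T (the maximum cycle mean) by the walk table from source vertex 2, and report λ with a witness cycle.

q=0: [-∞, 0, -∞, -∞, -∞, -∞]
q=1: [4, -3, -10, -∞, -1, -∞]
q=2: [1, -4, 2, -1, -4, -15]
q=3: [0, 2, 1, -4, 1, -11]
q=4: [6, 0, -2, -5, 1, -12]
q=5: [4, -2, 4, 1, -1, -13]
q=6: [2, 4, 3, -1, 3, -9]
Optimal cycle mean attained by: cycle 1->4->2->1, total (-5) + 3 + 4, length 3.
Answer: λ = 2/3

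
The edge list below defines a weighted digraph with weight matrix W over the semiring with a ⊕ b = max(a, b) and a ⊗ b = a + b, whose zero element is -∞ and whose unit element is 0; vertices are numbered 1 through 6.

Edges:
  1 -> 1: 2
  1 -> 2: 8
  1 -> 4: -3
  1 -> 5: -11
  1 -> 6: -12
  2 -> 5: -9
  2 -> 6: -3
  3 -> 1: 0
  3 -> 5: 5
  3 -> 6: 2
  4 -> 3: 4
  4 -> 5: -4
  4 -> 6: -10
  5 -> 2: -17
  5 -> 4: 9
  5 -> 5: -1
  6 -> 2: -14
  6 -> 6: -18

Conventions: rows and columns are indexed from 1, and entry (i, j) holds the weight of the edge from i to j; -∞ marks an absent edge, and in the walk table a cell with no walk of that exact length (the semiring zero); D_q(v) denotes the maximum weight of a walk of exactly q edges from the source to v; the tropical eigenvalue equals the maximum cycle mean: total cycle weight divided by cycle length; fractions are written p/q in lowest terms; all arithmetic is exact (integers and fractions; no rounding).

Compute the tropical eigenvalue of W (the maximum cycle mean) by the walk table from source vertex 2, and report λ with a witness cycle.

q=0: [-∞, 0, -∞, -∞, -∞, -∞]
q=1: [-∞, -∞, -∞, -∞, -9, -3]
q=2: [-∞, -17, -∞, 0, -10, -21]
q=3: [-∞, -27, 4, -1, -4, -10]
q=4: [4, -21, 3, 5, 9, 6]
q=5: [6, 12, 9, 18, 8, 5]
q=6: [9, 14, 22, 17, 14, 11]
Optimal cycle mean attained by: cycle 3->5->4->3, total 5 + 9 + 4, length 3.
Answer: λ = 6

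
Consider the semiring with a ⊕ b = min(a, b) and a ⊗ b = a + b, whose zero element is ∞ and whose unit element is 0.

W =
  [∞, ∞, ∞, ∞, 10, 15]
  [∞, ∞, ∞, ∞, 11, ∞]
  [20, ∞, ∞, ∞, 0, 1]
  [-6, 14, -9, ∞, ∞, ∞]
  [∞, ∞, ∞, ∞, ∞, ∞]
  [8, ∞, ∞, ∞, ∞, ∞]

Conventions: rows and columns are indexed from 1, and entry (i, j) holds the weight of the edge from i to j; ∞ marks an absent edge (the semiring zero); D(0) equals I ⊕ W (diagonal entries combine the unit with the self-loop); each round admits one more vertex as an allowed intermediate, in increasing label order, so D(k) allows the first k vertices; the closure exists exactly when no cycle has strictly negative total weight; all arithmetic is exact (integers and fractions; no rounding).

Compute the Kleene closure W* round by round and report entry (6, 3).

D(0):
  [0, ∞, ∞, ∞, 10, 15]
  [∞, 0, ∞, ∞, 11, ∞]
  [20, ∞, 0, ∞, 0, 1]
  [-6, 14, -9, 0, ∞, ∞]
  [∞, ∞, ∞, ∞, 0, ∞]
  [8, ∞, ∞, ∞, ∞, 0]
D(1):
  [0, ∞, ∞, ∞, 10, 15]
  [∞, 0, ∞, ∞, 11, ∞]
  [20, ∞, 0, ∞, 0, 1]
  [-6, 14, -9, 0, 4, 9]
  [∞, ∞, ∞, ∞, 0, ∞]
  [8, ∞, ∞, ∞, 18, 0]
D(2):
  [0, ∞, ∞, ∞, 10, 15]
  [∞, 0, ∞, ∞, 11, ∞]
  [20, ∞, 0, ∞, 0, 1]
  [-6, 14, -9, 0, 4, 9]
  [∞, ∞, ∞, ∞, 0, ∞]
  [8, ∞, ∞, ∞, 18, 0]
D(3):
  [0, ∞, ∞, ∞, 10, 15]
  [∞, 0, ∞, ∞, 11, ∞]
  [20, ∞, 0, ∞, 0, 1]
  [-6, 14, -9, 0, -9, -8]
  [∞, ∞, ∞, ∞, 0, ∞]
  [8, ∞, ∞, ∞, 18, 0]
D(4):
  [0, ∞, ∞, ∞, 10, 15]
  [∞, 0, ∞, ∞, 11, ∞]
  [20, ∞, 0, ∞, 0, 1]
  [-6, 14, -9, 0, -9, -8]
  [∞, ∞, ∞, ∞, 0, ∞]
  [8, ∞, ∞, ∞, 18, 0]
D(5):
  [0, ∞, ∞, ∞, 10, 15]
  [∞, 0, ∞, ∞, 11, ∞]
  [20, ∞, 0, ∞, 0, 1]
  [-6, 14, -9, 0, -9, -8]
  [∞, ∞, ∞, ∞, 0, ∞]
  [8, ∞, ∞, ∞, 18, 0]
D(6):
  [0, ∞, ∞, ∞, 10, 15]
  [∞, 0, ∞, ∞, 11, ∞]
  [9, ∞, 0, ∞, 0, 1]
  [-6, 14, -9, 0, -9, -8]
  [∞, ∞, ∞, ∞, 0, ∞]
  [8, ∞, ∞, ∞, 18, 0]
Answer: W*[6][3] = ∞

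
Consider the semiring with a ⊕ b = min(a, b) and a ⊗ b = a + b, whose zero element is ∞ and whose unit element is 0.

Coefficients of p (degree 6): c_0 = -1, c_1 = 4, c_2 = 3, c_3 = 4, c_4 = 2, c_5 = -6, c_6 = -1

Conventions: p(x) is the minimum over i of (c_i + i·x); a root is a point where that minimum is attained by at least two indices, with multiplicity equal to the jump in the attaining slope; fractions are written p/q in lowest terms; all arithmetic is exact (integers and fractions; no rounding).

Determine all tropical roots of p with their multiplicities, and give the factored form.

hull edge (i=0, c=-1) to (i=5, c=-6): slope -1, span 5
hull edge (i=5, c=-6) to (i=6, c=-1): slope 5, span 1
Factored form: p(x) = -1 ⊗ (x ⊕ (-5)) ⊗ (x ⊕ 1) ⊗ (x ⊕ 1) ⊗ (x ⊕ 1) ⊗ (x ⊕ 1) ⊗ (x ⊕ 1)
Answer: roots = -5 (mult 1), 1 (mult 5)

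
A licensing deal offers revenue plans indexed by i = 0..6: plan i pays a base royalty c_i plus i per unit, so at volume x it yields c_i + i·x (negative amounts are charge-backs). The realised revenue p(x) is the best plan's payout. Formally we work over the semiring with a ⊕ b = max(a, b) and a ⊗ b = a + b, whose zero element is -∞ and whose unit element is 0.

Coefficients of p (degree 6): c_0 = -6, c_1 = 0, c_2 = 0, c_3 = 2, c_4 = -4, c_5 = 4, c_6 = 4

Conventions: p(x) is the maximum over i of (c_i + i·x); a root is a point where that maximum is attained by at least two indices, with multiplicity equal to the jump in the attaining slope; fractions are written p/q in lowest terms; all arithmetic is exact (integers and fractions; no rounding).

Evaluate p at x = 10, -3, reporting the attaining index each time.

p(10) = max(-6+0·10=-6, 0+1·10=10, 0+2·10=20, 2+3·10=32, -4+4·10=36, 4+5·10=54, 4+6·10=64) = 64 (attained by i=6)
p(-3) = max(-6+0·(-3)=-6, 0+1·(-3)=-3, 0+2·(-3)=-6, 2+3·(-3)=-7, -4+4·(-3)=-16, 4+5·(-3)=-11, 4+6·(-3)=-14) = -3 (attained by i=1)
Answer: p(10) = 64; p(-3) = -3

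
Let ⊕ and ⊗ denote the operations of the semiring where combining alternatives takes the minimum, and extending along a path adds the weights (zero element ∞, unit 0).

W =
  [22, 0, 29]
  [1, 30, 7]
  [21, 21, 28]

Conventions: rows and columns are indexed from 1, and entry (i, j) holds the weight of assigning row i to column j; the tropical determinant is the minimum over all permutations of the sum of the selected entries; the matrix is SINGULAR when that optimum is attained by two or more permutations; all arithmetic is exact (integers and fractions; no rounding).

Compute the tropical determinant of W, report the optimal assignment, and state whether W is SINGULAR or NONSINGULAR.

σ = (1, 2, 3): 22 + 30 + 28 = 80
σ = (1, 3, 2): 22 + 7 + 21 = 50
σ = (2, 1, 3): 0 + 1 + 28 = 29
σ = (2, 3, 1): 0 + 7 + 21 = 28
σ = (3, 1, 2): 29 + 1 + 21 = 51
σ = (3, 2, 1): 29 + 30 + 21 = 80
Optimal value attained by: σ = (2, 3, 1).
Answer: det⊕(W) = 28; verdict: NONSINGULAR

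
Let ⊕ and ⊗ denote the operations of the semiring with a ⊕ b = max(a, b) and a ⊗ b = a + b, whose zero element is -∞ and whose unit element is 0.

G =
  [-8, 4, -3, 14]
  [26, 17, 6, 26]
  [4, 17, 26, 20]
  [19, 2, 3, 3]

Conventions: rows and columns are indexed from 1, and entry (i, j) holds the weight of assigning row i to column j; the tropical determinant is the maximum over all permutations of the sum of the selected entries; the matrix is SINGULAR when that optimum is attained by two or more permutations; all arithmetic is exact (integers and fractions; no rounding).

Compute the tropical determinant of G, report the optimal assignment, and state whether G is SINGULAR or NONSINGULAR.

σ = (1, 2, 3, 4): (-8) + 17 + 26 + 3 = 38
σ = (1, 2, 4, 3): (-8) + 17 + 20 + 3 = 32
σ = (1, 3, 2, 4): (-8) + 6 + 17 + 3 = 18
σ = (1, 3, 4, 2): (-8) + 6 + 20 + 2 = 20
σ = (1, 4, 2, 3): (-8) + 26 + 17 + 3 = 38
σ = (1, 4, 3, 2): (-8) + 26 + 26 + 2 = 46
σ = (2, 1, 3, 4): 4 + 26 + 26 + 3 = 59
σ = (2, 1, 4, 3): 4 + 26 + 20 + 3 = 53
σ = (2, 3, 1, 4): 4 + 6 + 4 + 3 = 17
σ = (2, 3, 4, 1): 4 + 6 + 20 + 19 = 49
σ = (2, 4, 1, 3): 4 + 26 + 4 + 3 = 37
σ = (2, 4, 3, 1): 4 + 26 + 26 + 19 = 75
σ = (3, 1, 2, 4): (-3) + 26 + 17 + 3 = 43
σ = (3, 1, 4, 2): (-3) + 26 + 20 + 2 = 45
σ = (3, 2, 1, 4): (-3) + 17 + 4 + 3 = 21
σ = (3, 2, 4, 1): (-3) + 17 + 20 + 19 = 53
σ = (3, 4, 1, 2): (-3) + 26 + 4 + 2 = 29
σ = (3, 4, 2, 1): (-3) + 26 + 17 + 19 = 59
σ = (4, 1, 2, 3): 14 + 26 + 17 + 3 = 60
σ = (4, 1, 3, 2): 14 + 26 + 26 + 2 = 68
σ = (4, 2, 1, 3): 14 + 17 + 4 + 3 = 38
σ = (4, 2, 3, 1): 14 + 17 + 26 + 19 = 76
σ = (4, 3, 1, 2): 14 + 6 + 4 + 2 = 26
σ = (4, 3, 2, 1): 14 + 6 + 17 + 19 = 56
Optimal value attained by: σ = (4, 2, 3, 1).
Answer: det⊕(G) = 76; verdict: NONSINGULAR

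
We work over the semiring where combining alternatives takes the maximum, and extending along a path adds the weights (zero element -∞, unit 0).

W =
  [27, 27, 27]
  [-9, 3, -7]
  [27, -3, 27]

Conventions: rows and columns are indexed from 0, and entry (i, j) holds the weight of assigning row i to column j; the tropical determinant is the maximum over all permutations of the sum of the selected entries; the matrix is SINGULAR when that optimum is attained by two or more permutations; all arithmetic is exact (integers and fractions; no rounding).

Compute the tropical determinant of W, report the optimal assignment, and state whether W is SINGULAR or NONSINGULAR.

σ = (0, 1, 2): 27 + 3 + 27 = 57
σ = (0, 2, 1): 27 + (-7) + (-3) = 17
σ = (1, 0, 2): 27 + (-9) + 27 = 45
σ = (1, 2, 0): 27 + (-7) + 27 = 47
σ = (2, 0, 1): 27 + (-9) + (-3) = 15
σ = (2, 1, 0): 27 + 3 + 27 = 57
Optimal value attained by: σ = (0, 1, 2).
Answer: det⊕(W) = 57; verdict: SINGULAR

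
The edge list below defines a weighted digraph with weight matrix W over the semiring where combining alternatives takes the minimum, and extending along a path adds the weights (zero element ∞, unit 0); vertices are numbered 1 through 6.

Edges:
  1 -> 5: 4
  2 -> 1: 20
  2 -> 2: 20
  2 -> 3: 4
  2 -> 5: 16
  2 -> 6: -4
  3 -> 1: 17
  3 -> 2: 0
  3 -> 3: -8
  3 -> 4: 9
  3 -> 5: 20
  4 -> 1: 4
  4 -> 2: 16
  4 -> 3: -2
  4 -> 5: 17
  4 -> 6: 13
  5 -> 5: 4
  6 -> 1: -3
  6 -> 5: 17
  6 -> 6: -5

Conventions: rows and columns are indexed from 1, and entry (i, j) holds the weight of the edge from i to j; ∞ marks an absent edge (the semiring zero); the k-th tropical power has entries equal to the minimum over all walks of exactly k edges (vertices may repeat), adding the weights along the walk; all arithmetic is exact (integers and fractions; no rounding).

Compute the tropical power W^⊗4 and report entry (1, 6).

W^⊗2:
  [∞, ∞, ∞, ∞, 8, ∞]
  [-7, 4, -4, 13, 13, -9]
  [9, -8, -16, 1, 12, -4]
  [10, -2, -10, 7, 8, 8]
  [∞, ∞, ∞, ∞, 8, ∞]
  [-8, ∞, ∞, ∞, 1, -10]
W^⊗3:
  [∞, ∞, ∞, ∞, 12, ∞]
  [-12, -4, -12, 5, -3, -14]
  [-7, -16, -24, -7, 4, -12]
  [5, -10, -18, -1, 10, -6]
  [∞, ∞, ∞, ∞, 12, ∞]
  [-13, ∞, ∞, ∞, -4, -15]
W^⊗4:
  [∞, ∞, ∞, ∞, 16, ∞]
  [-17, -12, -20, -3, -8, -19]
  [-15, -24, -32, -15, -4, -20]
  [-9, -18, -26, -9, 2, -14]
  [∞, ∞, ∞, ∞, 16, ∞]
  [-18, ∞, ∞, ∞, -9, -20]
Key observation: no walk of exactly 4 edges connects these vertices, so the entry is the semiring zero.
Answer: (W^⊗4)[1][6] = ∞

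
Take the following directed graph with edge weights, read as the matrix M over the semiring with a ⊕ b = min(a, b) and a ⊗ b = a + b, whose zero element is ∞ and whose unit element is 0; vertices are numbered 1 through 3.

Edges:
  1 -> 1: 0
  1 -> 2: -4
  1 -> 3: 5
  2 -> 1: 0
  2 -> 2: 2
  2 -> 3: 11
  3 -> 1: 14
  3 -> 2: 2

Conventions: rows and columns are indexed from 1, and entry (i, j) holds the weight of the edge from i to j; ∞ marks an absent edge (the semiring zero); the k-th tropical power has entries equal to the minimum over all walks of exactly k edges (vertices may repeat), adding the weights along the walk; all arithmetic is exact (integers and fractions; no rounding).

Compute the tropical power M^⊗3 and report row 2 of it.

M^⊗2:
  [-4, -4, 5]
  [0, -4, 5]
  [2, 4, 13]
M^⊗3:
  [-4, -8, 1]
  [-4, -4, 5]
  [2, -2, 7]
Answer: row 2 of M^⊗3 = [-4, -4, 5]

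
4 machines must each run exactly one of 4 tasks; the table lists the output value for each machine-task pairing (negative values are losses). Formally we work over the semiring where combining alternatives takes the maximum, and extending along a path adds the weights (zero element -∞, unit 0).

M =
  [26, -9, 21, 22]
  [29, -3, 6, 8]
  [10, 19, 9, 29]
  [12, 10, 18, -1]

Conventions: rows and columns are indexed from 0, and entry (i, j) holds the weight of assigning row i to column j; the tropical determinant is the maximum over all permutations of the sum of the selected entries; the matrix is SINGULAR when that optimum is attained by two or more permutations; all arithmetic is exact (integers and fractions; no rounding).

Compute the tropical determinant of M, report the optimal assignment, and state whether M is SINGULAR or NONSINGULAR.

σ = (0, 1, 2, 3): 26 + (-3) + 9 + (-1) = 31
σ = (0, 1, 3, 2): 26 + (-3) + 29 + 18 = 70
σ = (0, 2, 1, 3): 26 + 6 + 19 + (-1) = 50
σ = (0, 2, 3, 1): 26 + 6 + 29 + 10 = 71
σ = (0, 3, 1, 2): 26 + 8 + 19 + 18 = 71
σ = (0, 3, 2, 1): 26 + 8 + 9 + 10 = 53
σ = (1, 0, 2, 3): (-9) + 29 + 9 + (-1) = 28
σ = (1, 0, 3, 2): (-9) + 29 + 29 + 18 = 67
σ = (1, 2, 0, 3): (-9) + 6 + 10 + (-1) = 6
σ = (1, 2, 3, 0): (-9) + 6 + 29 + 12 = 38
σ = (1, 3, 0, 2): (-9) + 8 + 10 + 18 = 27
σ = (1, 3, 2, 0): (-9) + 8 + 9 + 12 = 20
σ = (2, 0, 1, 3): 21 + 29 + 19 + (-1) = 68
σ = (2, 0, 3, 1): 21 + 29 + 29 + 10 = 89
σ = (2, 1, 0, 3): 21 + (-3) + 10 + (-1) = 27
σ = (2, 1, 3, 0): 21 + (-3) + 29 + 12 = 59
σ = (2, 3, 0, 1): 21 + 8 + 10 + 10 = 49
σ = (2, 3, 1, 0): 21 + 8 + 19 + 12 = 60
σ = (3, 0, 1, 2): 22 + 29 + 19 + 18 = 88
σ = (3, 0, 2, 1): 22 + 29 + 9 + 10 = 70
σ = (3, 1, 0, 2): 22 + (-3) + 10 + 18 = 47
σ = (3, 1, 2, 0): 22 + (-3) + 9 + 12 = 40
σ = (3, 2, 0, 1): 22 + 6 + 10 + 10 = 48
σ = (3, 2, 1, 0): 22 + 6 + 19 + 12 = 59
Optimal value attained by: σ = (2, 0, 3, 1).
Answer: det⊕(M) = 89; verdict: NONSINGULAR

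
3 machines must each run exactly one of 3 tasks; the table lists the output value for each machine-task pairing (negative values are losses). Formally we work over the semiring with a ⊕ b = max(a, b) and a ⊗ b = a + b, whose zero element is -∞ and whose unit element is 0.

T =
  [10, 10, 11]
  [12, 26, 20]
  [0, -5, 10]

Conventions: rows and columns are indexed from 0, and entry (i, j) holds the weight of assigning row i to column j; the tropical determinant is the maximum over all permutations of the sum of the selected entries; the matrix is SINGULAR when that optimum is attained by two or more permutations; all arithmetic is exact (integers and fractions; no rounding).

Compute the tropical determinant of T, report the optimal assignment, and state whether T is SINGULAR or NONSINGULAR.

σ = (0, 1, 2): 10 + 26 + 10 = 46
σ = (0, 2, 1): 10 + 20 + (-5) = 25
σ = (1, 0, 2): 10 + 12 + 10 = 32
σ = (1, 2, 0): 10 + 20 + 0 = 30
σ = (2, 0, 1): 11 + 12 + (-5) = 18
σ = (2, 1, 0): 11 + 26 + 0 = 37
Optimal value attained by: σ = (0, 1, 2).
Answer: det⊕(T) = 46; verdict: NONSINGULAR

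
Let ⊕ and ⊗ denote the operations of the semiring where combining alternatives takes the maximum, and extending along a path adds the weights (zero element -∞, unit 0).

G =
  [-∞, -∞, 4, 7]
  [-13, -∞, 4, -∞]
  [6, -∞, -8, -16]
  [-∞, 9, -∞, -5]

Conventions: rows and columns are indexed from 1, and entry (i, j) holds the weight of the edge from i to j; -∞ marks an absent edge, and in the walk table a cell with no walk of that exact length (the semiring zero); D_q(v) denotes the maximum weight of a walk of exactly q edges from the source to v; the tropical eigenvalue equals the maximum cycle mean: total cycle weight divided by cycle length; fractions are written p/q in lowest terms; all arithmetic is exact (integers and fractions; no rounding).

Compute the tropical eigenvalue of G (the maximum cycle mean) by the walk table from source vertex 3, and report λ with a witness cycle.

q=0: [-∞, -∞, 0, -∞]
q=1: [6, -∞, -8, -16]
q=2: [-2, -7, 10, 13]
q=3: [16, 22, 2, 8]
q=4: [9, 17, 26, 23]
Optimal cycle mean attained by: cycle 1->4->2->3->1, total 7 + 9 + 4 + 6, length 4.
Answer: λ = 13/2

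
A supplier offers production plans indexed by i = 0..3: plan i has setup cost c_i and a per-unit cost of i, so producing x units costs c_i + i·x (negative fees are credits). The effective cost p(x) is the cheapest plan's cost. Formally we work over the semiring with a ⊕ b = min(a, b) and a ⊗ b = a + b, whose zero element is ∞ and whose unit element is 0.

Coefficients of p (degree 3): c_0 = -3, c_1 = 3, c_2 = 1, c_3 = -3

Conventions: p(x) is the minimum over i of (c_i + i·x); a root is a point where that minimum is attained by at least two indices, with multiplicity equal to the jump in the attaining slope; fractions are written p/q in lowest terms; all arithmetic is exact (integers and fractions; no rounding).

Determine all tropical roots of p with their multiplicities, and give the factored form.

hull edge (i=0, c=-3) to (i=3, c=-3): slope 0, span 3
Factored form: p(x) = -3 ⊗ (x ⊕ 0) ⊗ (x ⊕ 0) ⊗ (x ⊕ 0)
Answer: roots = 0 (mult 3)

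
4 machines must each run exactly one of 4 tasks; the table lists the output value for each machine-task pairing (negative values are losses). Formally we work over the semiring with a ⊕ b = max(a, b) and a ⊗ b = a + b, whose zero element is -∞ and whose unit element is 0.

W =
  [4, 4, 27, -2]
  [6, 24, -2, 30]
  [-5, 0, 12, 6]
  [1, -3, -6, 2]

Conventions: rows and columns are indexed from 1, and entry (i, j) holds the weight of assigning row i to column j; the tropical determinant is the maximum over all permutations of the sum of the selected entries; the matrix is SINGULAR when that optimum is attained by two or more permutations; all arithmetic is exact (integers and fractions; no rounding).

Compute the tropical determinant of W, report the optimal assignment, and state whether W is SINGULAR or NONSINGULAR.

σ = (1, 2, 3, 4): 4 + 24 + 12 + 2 = 42
σ = (1, 2, 4, 3): 4 + 24 + 6 + (-6) = 28
σ = (1, 3, 2, 4): 4 + (-2) + 0 + 2 = 4
σ = (1, 3, 4, 2): 4 + (-2) + 6 + (-3) = 5
σ = (1, 4, 2, 3): 4 + 30 + 0 + (-6) = 28
σ = (1, 4, 3, 2): 4 + 30 + 12 + (-3) = 43
σ = (2, 1, 3, 4): 4 + 6 + 12 + 2 = 24
σ = (2, 1, 4, 3): 4 + 6 + 6 + (-6) = 10
σ = (2, 3, 1, 4): 4 + (-2) + (-5) + 2 = -1
σ = (2, 3, 4, 1): 4 + (-2) + 6 + 1 = 9
σ = (2, 4, 1, 3): 4 + 30 + (-5) + (-6) = 23
σ = (2, 4, 3, 1): 4 + 30 + 12 + 1 = 47
σ = (3, 1, 2, 4): 27 + 6 + 0 + 2 = 35
σ = (3, 1, 4, 2): 27 + 6 + 6 + (-3) = 36
σ = (3, 2, 1, 4): 27 + 24 + (-5) + 2 = 48
σ = (3, 2, 4, 1): 27 + 24 + 6 + 1 = 58
σ = (3, 4, 1, 2): 27 + 30 + (-5) + (-3) = 49
σ = (3, 4, 2, 1): 27 + 30 + 0 + 1 = 58
σ = (4, 1, 2, 3): (-2) + 6 + 0 + (-6) = -2
σ = (4, 1, 3, 2): (-2) + 6 + 12 + (-3) = 13
σ = (4, 2, 1, 3): (-2) + 24 + (-5) + (-6) = 11
σ = (4, 2, 3, 1): (-2) + 24 + 12 + 1 = 35
σ = (4, 3, 1, 2): (-2) + (-2) + (-5) + (-3) = -12
σ = (4, 3, 2, 1): (-2) + (-2) + 0 + 1 = -3
Optimal value attained by: σ = (3, 2, 4, 1).
Answer: det⊕(W) = 58; verdict: SINGULAR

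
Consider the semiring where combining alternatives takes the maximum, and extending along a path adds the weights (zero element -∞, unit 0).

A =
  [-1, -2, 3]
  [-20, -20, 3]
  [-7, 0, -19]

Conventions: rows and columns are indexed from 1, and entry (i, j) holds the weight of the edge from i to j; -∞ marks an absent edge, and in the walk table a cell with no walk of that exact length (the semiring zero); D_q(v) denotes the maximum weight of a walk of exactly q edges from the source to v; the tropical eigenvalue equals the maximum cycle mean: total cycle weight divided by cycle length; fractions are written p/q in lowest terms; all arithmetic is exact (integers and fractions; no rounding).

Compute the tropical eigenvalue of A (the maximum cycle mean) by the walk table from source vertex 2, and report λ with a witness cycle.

q=0: [-∞, 0, -∞]
q=1: [-20, -20, 3]
q=2: [-4, 3, -16]
q=3: [-5, -6, 6]
Optimal cycle mean attained by: cycle 2->3->2, total 3 + 0, length 2.
Answer: λ = 3/2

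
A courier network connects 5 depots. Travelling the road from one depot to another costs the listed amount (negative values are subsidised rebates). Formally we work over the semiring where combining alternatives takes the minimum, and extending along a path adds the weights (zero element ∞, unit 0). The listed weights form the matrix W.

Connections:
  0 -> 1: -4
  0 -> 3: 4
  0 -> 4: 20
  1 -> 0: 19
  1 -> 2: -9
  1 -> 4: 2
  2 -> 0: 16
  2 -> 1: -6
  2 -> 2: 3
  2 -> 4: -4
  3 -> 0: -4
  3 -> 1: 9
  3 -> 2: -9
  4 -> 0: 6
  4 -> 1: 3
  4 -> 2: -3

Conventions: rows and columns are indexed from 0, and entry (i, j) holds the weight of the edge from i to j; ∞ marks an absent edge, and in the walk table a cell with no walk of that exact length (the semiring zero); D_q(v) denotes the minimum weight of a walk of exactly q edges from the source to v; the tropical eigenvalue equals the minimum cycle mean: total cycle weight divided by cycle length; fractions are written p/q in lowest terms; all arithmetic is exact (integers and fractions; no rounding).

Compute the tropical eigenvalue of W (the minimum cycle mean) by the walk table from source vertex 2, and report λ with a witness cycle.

q=0: [∞, ∞, 0, ∞, ∞]
q=1: [16, -6, 3, ∞, -4]
q=2: [2, -3, -15, 20, -4]
q=3: [1, -21, -12, 6, -19]
q=4: [-13, -18, -30, 5, -19]
q=5: [-14, -36, -27, -9, -34]
Optimal cycle mean attained by: cycle 1->2->1, total (-9) + (-6), length 2.
Answer: λ = -15/2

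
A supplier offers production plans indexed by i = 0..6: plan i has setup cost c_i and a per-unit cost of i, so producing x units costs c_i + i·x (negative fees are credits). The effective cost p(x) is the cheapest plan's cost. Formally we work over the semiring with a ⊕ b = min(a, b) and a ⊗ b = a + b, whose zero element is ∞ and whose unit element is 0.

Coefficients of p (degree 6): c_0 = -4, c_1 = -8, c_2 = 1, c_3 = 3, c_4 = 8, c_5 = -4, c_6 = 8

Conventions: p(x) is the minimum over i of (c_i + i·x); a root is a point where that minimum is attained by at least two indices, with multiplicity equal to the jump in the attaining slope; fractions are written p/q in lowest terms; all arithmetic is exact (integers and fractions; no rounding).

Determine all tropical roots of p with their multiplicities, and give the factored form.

hull edge (i=0, c=-4) to (i=1, c=-8): slope -4, span 1
hull edge (i=1, c=-8) to (i=5, c=-4): slope 1, span 4
hull edge (i=5, c=-4) to (i=6, c=8): slope 12, span 1
Factored form: p(x) = 8 ⊗ (x ⊕ (-12)) ⊗ (x ⊕ (-1)) ⊗ (x ⊕ (-1)) ⊗ (x ⊕ (-1)) ⊗ (x ⊕ (-1)) ⊗ (x ⊕ 4)
Answer: roots = -12 (mult 1), -1 (mult 4), 4 (mult 1)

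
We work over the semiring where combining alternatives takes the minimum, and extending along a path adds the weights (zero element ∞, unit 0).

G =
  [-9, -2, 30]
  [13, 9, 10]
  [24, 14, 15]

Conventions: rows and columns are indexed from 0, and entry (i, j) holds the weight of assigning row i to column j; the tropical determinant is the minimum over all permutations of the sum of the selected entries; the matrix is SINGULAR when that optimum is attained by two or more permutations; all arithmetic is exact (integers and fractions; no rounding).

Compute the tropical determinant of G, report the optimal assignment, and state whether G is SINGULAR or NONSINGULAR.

σ = (0, 1, 2): (-9) + 9 + 15 = 15
σ = (0, 2, 1): (-9) + 10 + 14 = 15
σ = (1, 0, 2): (-2) + 13 + 15 = 26
σ = (1, 2, 0): (-2) + 10 + 24 = 32
σ = (2, 0, 1): 30 + 13 + 14 = 57
σ = (2, 1, 0): 30 + 9 + 24 = 63
Optimal value attained by: σ = (0, 1, 2).
Answer: det⊕(G) = 15; verdict: SINGULAR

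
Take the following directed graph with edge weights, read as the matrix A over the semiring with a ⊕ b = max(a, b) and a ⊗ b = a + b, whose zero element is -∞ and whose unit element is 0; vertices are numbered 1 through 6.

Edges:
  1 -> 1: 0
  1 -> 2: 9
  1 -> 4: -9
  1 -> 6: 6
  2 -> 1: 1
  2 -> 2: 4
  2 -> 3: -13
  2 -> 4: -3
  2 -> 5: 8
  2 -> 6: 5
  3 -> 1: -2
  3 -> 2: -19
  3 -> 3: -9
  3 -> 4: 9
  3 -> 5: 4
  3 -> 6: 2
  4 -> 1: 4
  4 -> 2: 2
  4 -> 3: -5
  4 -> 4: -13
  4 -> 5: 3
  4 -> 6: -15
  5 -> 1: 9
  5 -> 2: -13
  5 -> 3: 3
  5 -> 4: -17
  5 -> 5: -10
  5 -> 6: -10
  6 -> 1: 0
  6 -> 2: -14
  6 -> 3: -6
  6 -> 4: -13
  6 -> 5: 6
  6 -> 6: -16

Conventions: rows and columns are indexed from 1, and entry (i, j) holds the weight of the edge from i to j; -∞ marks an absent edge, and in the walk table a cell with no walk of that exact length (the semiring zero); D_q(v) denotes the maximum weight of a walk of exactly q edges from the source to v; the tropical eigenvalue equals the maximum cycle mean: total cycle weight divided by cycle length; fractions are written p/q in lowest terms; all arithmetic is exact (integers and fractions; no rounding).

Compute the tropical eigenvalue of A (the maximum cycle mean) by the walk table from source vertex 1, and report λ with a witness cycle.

q=0: [0, -∞, -∞, -∞, -∞, -∞]
q=1: [0, 9, -∞, -9, -∞, 6]
q=2: [10, 13, 0, 6, 17, 14]
q=3: [26, 19, 20, 10, 21, 18]
q=4: [30, 35, 24, 29, 27, 32]
q=5: [36, 39, 30, 33, 43, 40]
q=6: [52, 45, 46, 39, 47, 44]
Optimal cycle mean attained by: cycle 1->2->5->1, total 9 + 8 + 9, length 3.
Answer: λ = 26/3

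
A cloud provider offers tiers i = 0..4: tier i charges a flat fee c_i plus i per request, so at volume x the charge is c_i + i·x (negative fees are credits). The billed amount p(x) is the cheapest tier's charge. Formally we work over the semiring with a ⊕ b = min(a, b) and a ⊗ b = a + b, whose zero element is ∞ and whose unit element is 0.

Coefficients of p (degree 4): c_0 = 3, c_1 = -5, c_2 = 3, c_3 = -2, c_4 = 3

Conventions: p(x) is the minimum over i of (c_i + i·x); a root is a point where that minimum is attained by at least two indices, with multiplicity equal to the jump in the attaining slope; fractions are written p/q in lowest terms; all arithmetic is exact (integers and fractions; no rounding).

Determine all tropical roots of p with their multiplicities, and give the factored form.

hull edge (i=0, c=3) to (i=1, c=-5): slope -8, span 1
hull edge (i=1, c=-5) to (i=3, c=-2): slope 3/2, span 2
hull edge (i=3, c=-2) to (i=4, c=3): slope 5, span 1
Factored form: p(x) = 3 ⊗ (x ⊕ (-5)) ⊗ (x ⊕ (-3/2)) ⊗ (x ⊕ (-3/2)) ⊗ (x ⊕ 8)
Answer: roots = -5 (mult 1), -3/2 (mult 2), 8 (mult 1)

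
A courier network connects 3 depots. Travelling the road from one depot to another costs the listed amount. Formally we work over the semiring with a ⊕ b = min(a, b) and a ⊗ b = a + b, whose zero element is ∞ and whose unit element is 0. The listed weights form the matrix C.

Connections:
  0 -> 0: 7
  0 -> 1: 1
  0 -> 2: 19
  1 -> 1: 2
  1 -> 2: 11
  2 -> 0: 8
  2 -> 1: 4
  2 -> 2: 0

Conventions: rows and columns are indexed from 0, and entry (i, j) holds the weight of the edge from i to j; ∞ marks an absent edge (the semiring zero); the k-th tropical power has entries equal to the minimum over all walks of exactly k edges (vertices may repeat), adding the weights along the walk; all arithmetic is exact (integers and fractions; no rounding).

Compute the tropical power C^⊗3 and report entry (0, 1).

C^⊗2:
  [14, 3, 12]
  [19, 4, 11]
  [8, 4, 0]
C^⊗3:
  [20, 5, 12]
  [19, 6, 11]
  [8, 4, 0]
Key observation: the optimum is the walk 0->1->1->1, with weight 1 + 2 + 2 = 5.
Optimal value attained by: walk 0->1->1->1.
Answer: (C^⊗3)[0][1] = 5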